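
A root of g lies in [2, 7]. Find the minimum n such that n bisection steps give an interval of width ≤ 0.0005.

Width after n steps is 5/2^n. Need 2^n ≥ 5/0.0005 = 10000.
2^13 = 8192 < 10000 ≤ 2^14 = 16384, so n = 14.

14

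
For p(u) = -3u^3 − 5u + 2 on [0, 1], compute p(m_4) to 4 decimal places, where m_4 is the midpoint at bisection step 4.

p(0.5) = -0.875 < 0, so the root lies in [0, 0.5]
p(0.25) = 0.703125 > 0, so the root lies in [0.25, 0.5]
p(0.375) = -0.033203 < 0, so the root lies in [0.25, 0.375]
p(0.3125) = 0.3459 > 0, so the root lies in [0.3125, 0.375]

0.3459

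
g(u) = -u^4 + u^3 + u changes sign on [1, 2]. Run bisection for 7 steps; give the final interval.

[1.4609375, 1.46875]

midpoint 1.5: g = -0.1875 < 0 → [1, 1.5]
midpoint 1.25: g = 0.761719 > 0 → [1.25, 1.5]
midpoint 1.375: g = 0.400146 > 0 → [1.375, 1.5]
midpoint 1.4375: g = 0.1379 > 0 → [1.4375, 1.5]
midpoint 1.46875: g = -0.0164 < 0 → [1.4375, 1.46875]
midpoint 1.453125: g = 0.0628 > 0 → [1.453125, 1.46875]
midpoint 1.4609375: g = 0.0237 > 0 → [1.4609375, 1.46875]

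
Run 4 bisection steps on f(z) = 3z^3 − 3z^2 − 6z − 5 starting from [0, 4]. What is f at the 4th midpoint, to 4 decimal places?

m = 2, f(m) = -5 (−); new bracket [2, 4]
m = 3, f(m) = 31 (+); new bracket [2, 3]
m = 2.5, f(m) = 8.125 (+); new bracket [2, 2.5]
m = 2.25, f(m) = 0.4844 (+); new bracket [2, 2.25]

0.4844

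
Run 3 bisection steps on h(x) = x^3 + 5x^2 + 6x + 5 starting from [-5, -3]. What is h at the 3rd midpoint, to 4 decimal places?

0.0781

midpoint -4: h = -3 < 0 → [-4, -3]
midpoint -3.5: h = 2.375 > 0 → [-4, -3.5]
midpoint -3.75: h = 0.078125 > 0 → [-4, -3.75]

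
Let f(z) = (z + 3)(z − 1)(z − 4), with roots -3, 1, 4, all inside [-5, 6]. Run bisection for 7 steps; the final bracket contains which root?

z = 0.5 gives f = 6.125, positive; keep [-5, 0.5]
z = -2.25 gives f = 15.234375, positive; keep [-5, -2.25]
z = -3.625 gives f = -22.041016, negative; keep [-3.625, -2.25]
z = -2.9375 gives f = 1.7073, positive; keep [-3.625, -2.9375]
z = -3.28125 gives f = -8.7674, negative; keep [-3.28125, -2.9375]
z = -3.109375 gives f = -3.1954, negative; keep [-3.109375, -2.9375]
z = -3.0234375 gives f = -0.6623, negative; keep [-3.0234375, -2.9375]

-3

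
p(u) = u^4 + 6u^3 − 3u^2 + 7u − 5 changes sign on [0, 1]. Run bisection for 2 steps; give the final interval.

[0.5, 0.75]

p(0.5) = -1.4375 < 0, so the root lies in [0.5, 1]
p(0.75) = 1.410156 > 0, so the root lies in [0.5, 0.75]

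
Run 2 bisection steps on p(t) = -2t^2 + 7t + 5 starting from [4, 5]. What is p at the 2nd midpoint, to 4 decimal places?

-1.3750

m = 4.5, p(m) = -4 (−); new bracket [4, 4.5]
m = 4.25, p(m) = -1.375 (−); new bracket [4, 4.25]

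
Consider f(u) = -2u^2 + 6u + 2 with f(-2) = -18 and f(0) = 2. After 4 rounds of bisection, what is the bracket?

u = -1 gives f = -6, negative; keep [-1, 0]
u = -0.5 gives f = -1.5, negative; keep [-0.5, 0]
u = -0.25 gives f = 0.375, positive; keep [-0.5, -0.25]
u = -0.375 gives f = -0.5312, negative; keep [-0.375, -0.25]

[-0.375, -0.25]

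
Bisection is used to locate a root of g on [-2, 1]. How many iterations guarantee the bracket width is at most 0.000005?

20

Width after n steps is 3/2^n. Need 2^n ≥ 3/0.000005 = 600000.
2^19 = 524288 < 600000 ≤ 2^20 = 1048576, so n = 20.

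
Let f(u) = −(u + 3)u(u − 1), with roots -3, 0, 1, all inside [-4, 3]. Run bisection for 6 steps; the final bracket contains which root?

midpoint -0.5: f = -1.875 < 0 → [-4, -0.5]
midpoint -2.25: f = -5.484375 < 0 → [-4, -2.25]
midpoint -3.125: f = 1.611328 > 0 → [-3.125, -2.25]
midpoint -2.6875: f = -3.0969 < 0 → [-3.125, -2.6875]
midpoint -2.90625: f = -1.0643 < 0 → [-3.125, -2.90625]
midpoint -3.015625: f = 0.1892 > 0 → [-3.015625, -2.90625]

-3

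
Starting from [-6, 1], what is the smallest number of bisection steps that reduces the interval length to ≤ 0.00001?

20

Width after n steps is 7/2^n. Need 2^n ≥ 7/0.00001 = 700000.
2^19 = 524288 < 700000 ≤ 2^20 = 1048576, so n = 20.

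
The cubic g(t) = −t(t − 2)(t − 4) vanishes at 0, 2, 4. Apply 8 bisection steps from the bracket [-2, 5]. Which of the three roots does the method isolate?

g(1.5) = -1.875 < 0, so the root lies in [-2, 1.5]
g(-0.25) = 2.390625 > 0, so the root lies in [-0.25, 1.5]
g(0.625) = -2.900391 < 0, so the root lies in [-0.25, 0.625]
g(0.1875) = -1.2957 < 0, so the root lies in [-0.25, 0.1875]
g(-0.03125) = 0.2559 > 0, so the root lies in [-0.03125, 0.1875]
g(0.078125) = -0.5889 < 0, so the root lies in [-0.03125, 0.078125]
g(0.0234375) = -0.1842 < 0, so the root lies in [-0.03125, 0.0234375]
g(-0.00390625) = 0.0313 > 0, so the root lies in [-0.00390625, 0.0234375]

0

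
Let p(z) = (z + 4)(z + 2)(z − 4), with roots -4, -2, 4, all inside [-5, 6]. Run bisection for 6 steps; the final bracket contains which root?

4

m = 0.5, p(m) = -39.375 (−); new bracket [0.5, 6]
m = 3.25, p(m) = -28.546875 (−); new bracket [3.25, 6]
m = 4.625, p(m) = 35.712891 (+); new bracket [3.25, 4.625]
m = 3.9375, p(m) = -2.9456 (−); new bracket [3.9375, 4.625]
m = 4.28125, p(m) = 14.6297 (+); new bracket [3.9375, 4.28125]
m = 4.109375, p(m) = 5.4188 (+); new bracket [3.9375, 4.109375]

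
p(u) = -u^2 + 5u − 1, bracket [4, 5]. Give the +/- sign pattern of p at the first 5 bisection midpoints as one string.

++--+

m = 4.5, p(m) = 1.25 (+); new bracket [4.5, 5]
m = 4.75, p(m) = 0.1875 (+); new bracket [4.75, 5]
m = 4.875, p(m) = -0.390625 (−); new bracket [4.75, 4.875]
m = 4.8125, p(m) = -0.0977 (−); new bracket [4.75, 4.8125]
m = 4.78125, p(m) = 0.0459 (+); new bracket [4.78125, 4.8125]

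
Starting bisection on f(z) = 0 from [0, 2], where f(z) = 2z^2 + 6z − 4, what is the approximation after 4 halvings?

0.625

midpoint 1: f = 4 > 0 → [0, 1]
midpoint 0.5: f = -0.5 < 0 → [0.5, 1]
midpoint 0.75: f = 1.625 > 0 → [0.5, 0.75]
midpoint 0.625: f = 0.5312 > 0 → [0.5, 0.625]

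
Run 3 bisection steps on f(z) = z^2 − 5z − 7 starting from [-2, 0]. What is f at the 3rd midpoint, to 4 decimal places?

0.8125

f(-1) = -1 < 0, so the root lies in [-2, -1]
f(-1.5) = 2.75 > 0, so the root lies in [-1.5, -1]
f(-1.25) = 0.8125 > 0, so the root lies in [-1.25, -1]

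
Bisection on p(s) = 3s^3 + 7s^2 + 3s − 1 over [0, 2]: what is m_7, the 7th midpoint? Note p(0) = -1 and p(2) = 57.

s = 1 gives p = 12, positive; keep [0, 1]
s = 0.5 gives p = 2.625, positive; keep [0, 0.5]
s = 0.25 gives p = 0.234375, positive; keep [0, 0.25]
s = 0.125 gives p = -0.5098, negative; keep [0.125, 0.25]
s = 0.1875 gives p = -0.1716, negative; keep [0.1875, 0.25]
s = 0.21875 gives p = 0.0226, positive; keep [0.1875, 0.21875]
s = 0.203125 gives p = -0.0767, negative; keep [0.203125, 0.21875]

0.203125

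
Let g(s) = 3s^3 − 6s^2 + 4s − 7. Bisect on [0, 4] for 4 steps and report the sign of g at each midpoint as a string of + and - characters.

+---

g(2) = 1 > 0, so the root lies in [0, 2]
g(1) = -6 < 0, so the root lies in [1, 2]
g(1.5) = -4.375 < 0, so the root lies in [1.5, 2]
g(1.75) = -2.2969 < 0, so the root lies in [1.75, 2]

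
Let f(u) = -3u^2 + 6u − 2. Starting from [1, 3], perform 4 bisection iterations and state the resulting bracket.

f(2) = -2 < 0, so the root lies in [1, 2]
f(1.5) = 0.25 > 0, so the root lies in [1.5, 2]
f(1.75) = -0.6875 < 0, so the root lies in [1.5, 1.75]
f(1.625) = -0.1719 < 0, so the root lies in [1.5, 1.625]

[1.5, 1.625]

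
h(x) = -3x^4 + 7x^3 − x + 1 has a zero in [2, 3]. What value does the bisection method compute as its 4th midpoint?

h(2.5) = -9.3125 < 0, so the root lies in [2, 2.5]
h(2.25) = 1.597656 > 0, so the root lies in [2.25, 2.5]
h(2.375) = -3.049561 < 0, so the root lies in [2.25, 2.375]
h(2.3125) = -0.5396 < 0, so the root lies in [2.25, 2.3125]

2.3125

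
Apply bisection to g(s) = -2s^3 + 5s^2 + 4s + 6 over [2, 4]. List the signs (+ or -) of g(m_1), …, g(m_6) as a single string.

m = 3, g(m) = 9 (+); new bracket [3, 4]
m = 3.5, g(m) = -4.5 (−); new bracket [3, 3.5]
m = 3.25, g(m) = 3.15625 (+); new bracket [3.25, 3.5]
m = 3.375, g(m) = -0.4336 (−); new bracket [3.25, 3.375]
m = 3.3125, g(m) = 1.4194 (+); new bracket [3.3125, 3.375]
m = 3.34375, g(m) = 0.5076 (+); new bracket [3.34375, 3.375]

+-+-++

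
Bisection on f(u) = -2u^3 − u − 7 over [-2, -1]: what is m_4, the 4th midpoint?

-1.4375

u = -1.5 gives f = 1.25, positive; keep [-1.5, -1]
u = -1.25 gives f = -1.84375, negative; keep [-1.5, -1.25]
u = -1.375 gives f = -0.425781, negative; keep [-1.5, -1.375]
u = -1.4375 gives f = 0.3784, positive; keep [-1.4375, -1.375]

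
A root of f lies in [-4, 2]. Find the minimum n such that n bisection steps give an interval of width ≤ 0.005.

Width after n steps is 6/2^n. Need 2^n ≥ 6/0.005 = 1200.
2^10 = 1024 < 1200 ≤ 2^11 = 2048, so n = 11.

11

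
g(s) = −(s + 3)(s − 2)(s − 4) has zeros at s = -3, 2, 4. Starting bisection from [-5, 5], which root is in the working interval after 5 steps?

m = 0, g(m) = -24 (−); new bracket [-5, 0]
m = -2.5, g(m) = -14.625 (−); new bracket [-5, -2.5]
m = -3.75, g(m) = 33.421875 (+); new bracket [-3.75, -2.5]
m = -3.125, g(m) = 4.5645 (+); new bracket [-3.125, -2.5]
m = -2.8125, g(m) = -6.1472 (−); new bracket [-3.125, -2.8125]

-3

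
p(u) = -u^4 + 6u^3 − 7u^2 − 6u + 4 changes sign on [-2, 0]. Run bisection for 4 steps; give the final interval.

midpoint -1: p = -4 < 0 → [-1, 0]
midpoint -0.5: p = 4.4375 > 0 → [-1, -0.5]
midpoint -0.75: p = 1.714844 > 0 → [-1, -0.75]
midpoint -0.875: p = -0.7151 < 0 → [-0.875, -0.75]

[-0.875, -0.75]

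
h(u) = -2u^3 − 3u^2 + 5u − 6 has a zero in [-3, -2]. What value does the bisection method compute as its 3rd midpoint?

h(-2.5) = -6 < 0, so the root lies in [-3, -2.5]
h(-2.75) = -0.84375 < 0, so the root lies in [-3, -2.75]
h(-2.875) = 2.355469 > 0, so the root lies in [-2.875, -2.75]

-2.875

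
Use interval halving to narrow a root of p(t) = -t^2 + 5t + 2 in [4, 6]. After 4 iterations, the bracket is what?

midpoint 5: p = 2 > 0 → [5, 6]
midpoint 5.5: p = -0.75 < 0 → [5, 5.5]
midpoint 5.25: p = 0.6875 > 0 → [5.25, 5.5]
midpoint 5.375: p = -0.0156 < 0 → [5.25, 5.375]

[5.25, 5.375]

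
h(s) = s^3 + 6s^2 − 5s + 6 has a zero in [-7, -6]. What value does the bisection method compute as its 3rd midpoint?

midpoint -6.5: h = 17.375 > 0 → [-7, -6.5]
midpoint -6.75: h = 5.578125 > 0 → [-7, -6.75]
midpoint -6.875: h = -0.982422 < 0 → [-6.875, -6.75]

-6.875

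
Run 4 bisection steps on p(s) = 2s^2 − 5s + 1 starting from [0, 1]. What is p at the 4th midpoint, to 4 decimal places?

p(0.5) = -1 < 0, so the root lies in [0, 0.5]
p(0.25) = -0.125 < 0, so the root lies in [0, 0.25]
p(0.125) = 0.40625 > 0, so the root lies in [0.125, 0.25]
p(0.1875) = 0.1328 > 0, so the root lies in [0.1875, 0.25]

0.1328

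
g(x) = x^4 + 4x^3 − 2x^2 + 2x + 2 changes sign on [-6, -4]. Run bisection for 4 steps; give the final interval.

g(-5) = 67 > 0, so the root lies in [-5, -4]
g(-4.5) = -1.9375 < 0, so the root lies in [-5, -4.5]
g(-4.75) = 27.753906 > 0, so the root lies in [-4.75, -4.5]
g(-4.625) = 11.801 > 0, so the root lies in [-4.625, -4.5]

[-4.625, -4.5]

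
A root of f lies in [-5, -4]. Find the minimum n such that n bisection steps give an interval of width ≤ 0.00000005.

25

Width after n steps is 1/2^n. Need 2^n ≥ 1/0.00000005 = 20000000.
2^24 = 16777216 < 20000000 ≤ 2^25 = 33554432, so n = 25.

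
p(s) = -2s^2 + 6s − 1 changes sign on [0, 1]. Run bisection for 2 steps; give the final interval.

s = 0.5 gives p = 1.5, positive; keep [0, 0.5]
s = 0.25 gives p = 0.375, positive; keep [0, 0.25]

[0, 0.25]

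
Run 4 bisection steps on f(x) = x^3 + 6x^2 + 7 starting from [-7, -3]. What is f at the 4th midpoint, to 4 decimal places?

m = -5, f(m) = 32 (+); new bracket [-7, -5]
m = -6, f(m) = 7 (+); new bracket [-7, -6]
m = -6.5, f(m) = -14.125 (−); new bracket [-6.5, -6]
m = -6.25, f(m) = -2.7656 (−); new bracket [-6.25, -6]

-2.7656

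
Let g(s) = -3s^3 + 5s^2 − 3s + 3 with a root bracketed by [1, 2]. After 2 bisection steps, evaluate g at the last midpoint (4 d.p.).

midpoint 1.5: g = -0.375 < 0 → [1, 1.5]
midpoint 1.25: g = 1.203125 > 0 → [1.25, 1.5]

1.2031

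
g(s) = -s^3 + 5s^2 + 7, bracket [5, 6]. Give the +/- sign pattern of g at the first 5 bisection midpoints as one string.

g(5.5) = -8.125 < 0, so the root lies in [5, 5.5]
g(5.25) = 0.109375 > 0, so the root lies in [5.25, 5.5]
g(5.375) = -3.833984 < 0, so the root lies in [5.25, 5.375]
g(5.3125) = -1.8196 < 0, so the root lies in [5.25, 5.3125]
g(5.28125) = -0.8445 < 0, so the root lies in [5.25, 5.28125]

-+---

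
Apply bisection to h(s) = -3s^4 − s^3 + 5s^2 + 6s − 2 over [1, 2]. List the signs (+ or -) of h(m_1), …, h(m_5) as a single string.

-++++

m = 1.5, h(m) = -0.3125 (−); new bracket [1, 1.5]
m = 1.25, h(m) = 4.035156 (+); new bracket [1.25, 1.5]
m = 1.375, h(m) = 2.380127 (+); new bracket [1.375, 1.5]
m = 1.4375, h(m) = 1.1765 (+); new bracket [1.4375, 1.5]
m = 1.46875, h(m) = 0.4693 (+); new bracket [1.46875, 1.5]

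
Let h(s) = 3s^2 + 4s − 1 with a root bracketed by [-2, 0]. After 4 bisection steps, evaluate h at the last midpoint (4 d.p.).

h(-1) = -2 < 0, so the root lies in [-2, -1]
h(-1.5) = -0.25 < 0, so the root lies in [-2, -1.5]
h(-1.75) = 1.1875 > 0, so the root lies in [-1.75, -1.5]
h(-1.625) = 0.4219 > 0, so the root lies in [-1.625, -1.5]

0.4219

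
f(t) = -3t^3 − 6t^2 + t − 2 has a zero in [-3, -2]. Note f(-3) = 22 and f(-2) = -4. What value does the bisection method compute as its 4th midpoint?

-2.3125

f(-2.5) = 4.875 > 0, so the root lies in [-2.5, -2]
f(-2.25) = -0.453125 < 0, so the root lies in [-2.5, -2.25]
f(-2.375) = 1.970703 > 0, so the root lies in [-2.375, -2.25]
f(-2.3125) = 0.7009 > 0, so the root lies in [-2.3125, -2.25]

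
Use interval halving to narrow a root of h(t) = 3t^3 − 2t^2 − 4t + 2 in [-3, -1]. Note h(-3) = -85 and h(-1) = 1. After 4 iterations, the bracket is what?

midpoint -2: h = -22 < 0 → [-2, -1]
midpoint -1.5: h = -6.625 < 0 → [-1.5, -1]
midpoint -1.25: h = -1.984375 < 0 → [-1.25, -1]
midpoint -1.125: h = -0.3027 < 0 → [-1.125, -1]

[-1.125, -1]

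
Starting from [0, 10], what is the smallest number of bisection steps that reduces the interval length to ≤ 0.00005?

Width after n steps is 10/2^n. Need 2^n ≥ 10/0.00005 = 200000.
2^17 = 131072 < 200000 ≤ 2^18 = 262144, so n = 18.

18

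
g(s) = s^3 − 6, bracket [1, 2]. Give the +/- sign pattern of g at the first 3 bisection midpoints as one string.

s = 1.5 gives g = -2.625, negative; keep [1.5, 2]
s = 1.75 gives g = -0.640625, negative; keep [1.75, 2]
s = 1.875 gives g = 0.591797, positive; keep [1.75, 1.875]

--+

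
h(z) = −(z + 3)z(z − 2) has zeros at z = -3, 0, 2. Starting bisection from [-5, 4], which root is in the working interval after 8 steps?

-3

m = -0.5, h(m) = -3.125 (−); new bracket [-5, -0.5]
m = -2.75, h(m) = -3.265625 (−); new bracket [-5, -2.75]
m = -3.875, h(m) = 19.919922 (+); new bracket [-3.875, -2.75]
m = -3.3125, h(m) = 5.4993 (+); new bracket [-3.3125, -2.75]
m = -3.03125, h(m) = 0.4766 (+); new bracket [-3.03125, -2.75]
m = -2.890625, h(m) = -1.5462 (−); new bracket [-3.03125, -2.890625]
m = -2.9609375, h(m) = -0.5738 (−); new bracket [-3.03125, -2.9609375]
m = -2.99609375, h(m) = -0.0585 (−); new bracket [-3.03125, -2.99609375]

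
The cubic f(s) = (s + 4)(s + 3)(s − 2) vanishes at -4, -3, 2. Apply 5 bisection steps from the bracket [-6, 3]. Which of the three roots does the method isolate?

2

midpoint -1.5: f = -13.125 < 0 → [-1.5, 3]
midpoint 0.75: f = -22.265625 < 0 → [0.75, 3]
midpoint 1.875: f = -3.580078 < 0 → [1.875, 3]
midpoint 2.4375: f = 15.3142 > 0 → [1.875, 2.4375]
midpoint 2.15625: f = 4.9599 > 0 → [1.875, 2.15625]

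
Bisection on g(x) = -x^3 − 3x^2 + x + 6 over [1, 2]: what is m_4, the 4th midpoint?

midpoint 1.5: g = -2.625 < 0 → [1, 1.5]
midpoint 1.25: g = 0.609375 > 0 → [1.25, 1.5]
midpoint 1.375: g = -0.896484 < 0 → [1.25, 1.375]
midpoint 1.3125: g = -0.1165 < 0 → [1.25, 1.3125]

1.3125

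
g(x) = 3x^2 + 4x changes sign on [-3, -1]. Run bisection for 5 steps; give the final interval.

x = -2 gives g = 4, positive; keep [-2, -1]
x = -1.5 gives g = 0.75, positive; keep [-1.5, -1]
x = -1.25 gives g = -0.3125, negative; keep [-1.5, -1.25]
x = -1.375 gives g = 0.1719, positive; keep [-1.375, -1.25]
x = -1.3125 gives g = -0.082, negative; keep [-1.375, -1.3125]

[-1.375, -1.3125]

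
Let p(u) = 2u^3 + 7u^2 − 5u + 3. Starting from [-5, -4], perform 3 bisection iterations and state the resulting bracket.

[-4.25, -4.125]

u = -4.5 gives p = -15, negative; keep [-4.5, -4]
u = -4.25 gives p = -2.84375, negative; keep [-4.25, -4]
u = -4.125 gives p = 2.355469, positive; keep [-4.25, -4.125]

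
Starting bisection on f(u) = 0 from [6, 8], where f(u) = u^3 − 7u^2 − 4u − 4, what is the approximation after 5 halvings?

midpoint 7: f = -32 < 0 → [7, 8]
midpoint 7.5: f = -5.875 < 0 → [7.5, 8]
midpoint 7.75: f = 10.046875 > 0 → [7.5, 7.75]
midpoint 7.625: f = 1.8379 > 0 → [7.5, 7.625]
midpoint 7.5625: f = -2.0798 < 0 → [7.5625, 7.625]

7.5625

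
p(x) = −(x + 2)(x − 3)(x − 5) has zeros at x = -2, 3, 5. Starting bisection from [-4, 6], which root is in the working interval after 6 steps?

x = 1 gives p = -24, negative; keep [-4, 1]
x = -1.5 gives p = -14.625, negative; keep [-4, -1.5]
x = -2.75 gives p = 33.421875, positive; keep [-2.75, -1.5]
x = -2.125 gives p = 4.5645, positive; keep [-2.125, -1.5]
x = -1.8125 gives p = -6.1472, negative; keep [-2.125, -1.8125]
x = -1.96875 gives p = -1.0821, negative; keep [-2.125, -1.96875]

-2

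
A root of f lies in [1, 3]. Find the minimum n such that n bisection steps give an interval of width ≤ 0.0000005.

22

Width after n steps is 2/2^n. Need 2^n ≥ 2/0.0000005 = 4000000.
2^21 = 2097152 < 4000000 ≤ 2^22 = 4194304, so n = 22.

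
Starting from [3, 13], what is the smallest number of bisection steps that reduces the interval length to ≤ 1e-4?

Width after n steps is 10/2^n. Need 2^n ≥ 10/1e-4 = 100000.
2^16 = 65536 < 100000 ≤ 2^17 = 131072, so n = 17.

17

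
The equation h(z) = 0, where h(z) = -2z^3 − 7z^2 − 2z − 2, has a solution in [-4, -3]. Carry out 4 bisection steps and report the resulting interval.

z = -3.5 gives h = 5, positive; keep [-3.5, -3]
z = -3.25 gives h = -0.78125, negative; keep [-3.5, -3.25]
z = -3.375 gives h = 1.902344, positive; keep [-3.375, -3.25]
z = -3.3125 gives h = 0.5103, positive; keep [-3.3125, -3.25]

[-3.3125, -3.25]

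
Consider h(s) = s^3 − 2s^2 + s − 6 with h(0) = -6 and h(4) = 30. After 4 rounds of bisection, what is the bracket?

m = 2, h(m) = -4 (−); new bracket [2, 4]
m = 3, h(m) = 6 (+); new bracket [2, 3]
m = 2.5, h(m) = -0.375 (−); new bracket [2.5, 3]
m = 2.75, h(m) = 2.4219 (+); new bracket [2.5, 2.75]

[2.5, 2.75]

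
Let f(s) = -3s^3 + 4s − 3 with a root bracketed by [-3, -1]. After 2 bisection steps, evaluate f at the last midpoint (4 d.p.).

1.1250

m = -2, f(m) = 13 (+); new bracket [-2, -1]
m = -1.5, f(m) = 1.125 (+); new bracket [-1.5, -1]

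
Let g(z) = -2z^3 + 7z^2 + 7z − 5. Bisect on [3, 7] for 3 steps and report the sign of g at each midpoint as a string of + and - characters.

-+-

midpoint 5: g = -45 < 0 → [3, 5]
midpoint 4: g = 7 > 0 → [4, 5]
midpoint 4.5: g = -14 < 0 → [4, 4.5]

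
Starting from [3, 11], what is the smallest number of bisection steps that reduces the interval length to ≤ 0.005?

Width after n steps is 8/2^n. Need 2^n ≥ 8/0.005 = 1600.
2^10 = 1024 < 1600 ≤ 2^11 = 2048, so n = 11.

11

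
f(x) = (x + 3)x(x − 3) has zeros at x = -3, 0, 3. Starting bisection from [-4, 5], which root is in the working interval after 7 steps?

f(0.5) = -4.375 < 0, so the root lies in [0.5, 5]
f(2.75) = -3.953125 < 0, so the root lies in [2.75, 5]
f(3.875) = 23.310547 > 0, so the root lies in [2.75, 3.875]
f(3.3125) = 6.5344 > 0, so the root lies in [2.75, 3.3125]
f(3.03125) = 0.5713 > 0, so the root lies in [2.75, 3.03125]
f(2.890625) = -1.8624 < 0, so the root lies in [2.890625, 3.03125]
f(2.9609375) = -0.6895 < 0, so the root lies in [2.9609375, 3.03125]

3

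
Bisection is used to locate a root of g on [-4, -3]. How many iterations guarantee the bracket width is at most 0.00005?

Width after n steps is 1/2^n. Need 2^n ≥ 1/0.00005 = 20000.
2^14 = 16384 < 20000 ≤ 2^15 = 32768, so n = 15.

15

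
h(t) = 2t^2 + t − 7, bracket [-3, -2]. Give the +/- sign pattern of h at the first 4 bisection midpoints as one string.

++-+

h(-2.5) = 3 > 0, so the root lies in [-2.5, -2]
h(-2.25) = 0.875 > 0, so the root lies in [-2.25, -2]
h(-2.125) = -0.09375 < 0, so the root lies in [-2.25, -2.125]
h(-2.1875) = 0.3828 > 0, so the root lies in [-2.1875, -2.125]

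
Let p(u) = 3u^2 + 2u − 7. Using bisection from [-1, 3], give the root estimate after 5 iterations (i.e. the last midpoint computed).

1.125

m = 1, p(m) = -2 (−); new bracket [1, 3]
m = 2, p(m) = 9 (+); new bracket [1, 2]
m = 1.5, p(m) = 2.75 (+); new bracket [1, 1.5]
m = 1.25, p(m) = 0.1875 (+); new bracket [1, 1.25]
m = 1.125, p(m) = -0.9531 (−); new bracket [1.125, 1.25]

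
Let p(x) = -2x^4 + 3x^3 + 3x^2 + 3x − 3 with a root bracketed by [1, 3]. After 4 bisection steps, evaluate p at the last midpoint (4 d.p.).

p(2) = 7 > 0, so the root lies in [2, 3]
p(2.5) = -8 < 0, so the root lies in [2, 2.5]
p(2.25) = 1.851562 > 0, so the root lies in [2.25, 2.5]
p(2.375) = -2.397 < 0, so the root lies in [2.25, 2.375]

-2.3970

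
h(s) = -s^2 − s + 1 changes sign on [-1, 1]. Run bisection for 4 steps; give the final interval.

h(0) = 1 > 0, so the root lies in [0, 1]
h(0.5) = 0.25 > 0, so the root lies in [0.5, 1]
h(0.75) = -0.3125 < 0, so the root lies in [0.5, 0.75]
h(0.625) = -0.0156 < 0, so the root lies in [0.5, 0.625]

[0.5, 0.625]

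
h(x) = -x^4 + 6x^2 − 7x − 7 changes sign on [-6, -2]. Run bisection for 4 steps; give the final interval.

midpoint -4: h = -139 < 0 → [-4, -2]
midpoint -3: h = -13 < 0 → [-3, -2]
midpoint -2.5: h = 8.9375 > 0 → [-3, -2.5]
midpoint -2.75: h = 0.4336 > 0 → [-3, -2.75]

[-3, -2.75]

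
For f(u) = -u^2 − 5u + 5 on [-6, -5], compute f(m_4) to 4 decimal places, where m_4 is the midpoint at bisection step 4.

m = -5.5, f(m) = 2.25 (+); new bracket [-6, -5.5]
m = -5.75, f(m) = 0.6875 (+); new bracket [-6, -5.75]
m = -5.875, f(m) = -0.140625 (−); new bracket [-5.875, -5.75]
m = -5.8125, f(m) = 0.2773 (+); new bracket [-5.875, -5.8125]

0.2773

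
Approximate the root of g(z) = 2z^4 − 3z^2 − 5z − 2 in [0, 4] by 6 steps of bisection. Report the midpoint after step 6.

z = 2 gives g = 8, positive; keep [0, 2]
z = 1 gives g = -8, negative; keep [1, 2]
z = 1.5 gives g = -6.125, negative; keep [1.5, 2]
z = 1.75 gives g = -1.1797, negative; keep [1.75, 2]
z = 1.875 gives g = 2.7974, positive; keep [1.75, 1.875]
z = 1.8125 gives g = 0.6665, positive; keep [1.75, 1.8125]

1.8125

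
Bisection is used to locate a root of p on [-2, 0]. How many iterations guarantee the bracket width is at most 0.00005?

Width after n steps is 2/2^n. Need 2^n ≥ 2/0.00005 = 40000.
2^15 = 32768 < 40000 ≤ 2^16 = 65536, so n = 16.

16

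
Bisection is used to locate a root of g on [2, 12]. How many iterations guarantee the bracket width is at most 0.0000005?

Width after n steps is 10/2^n. Need 2^n ≥ 10/0.0000005 = 20000000.
2^24 = 16777216 < 20000000 ≤ 2^25 = 33554432, so n = 25.

25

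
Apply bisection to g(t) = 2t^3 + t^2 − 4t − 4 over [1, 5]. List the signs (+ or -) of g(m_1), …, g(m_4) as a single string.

++-+

m = 3, g(m) = 47 (+); new bracket [1, 3]
m = 2, g(m) = 8 (+); new bracket [1, 2]
m = 1.5, g(m) = -1 (−); new bracket [1.5, 2]
m = 1.75, g(m) = 2.7812 (+); new bracket [1.5, 1.75]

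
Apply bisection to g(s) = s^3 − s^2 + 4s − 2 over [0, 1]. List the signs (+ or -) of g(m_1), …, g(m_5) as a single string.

s = 0.5 gives g = -0.125, negative; keep [0.5, 1]
s = 0.75 gives g = 0.859375, positive; keep [0.5, 0.75]
s = 0.625 gives g = 0.353516, positive; keep [0.5, 0.625]
s = 0.5625 gives g = 0.1116, positive; keep [0.5, 0.5625]
s = 0.53125 gives g = -0.0073, negative; keep [0.53125, 0.5625]

-+++-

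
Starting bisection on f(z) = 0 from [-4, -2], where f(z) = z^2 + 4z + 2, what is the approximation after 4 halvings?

m = -3, f(m) = -1 (−); new bracket [-4, -3]
m = -3.5, f(m) = 0.25 (+); new bracket [-3.5, -3]
m = -3.25, f(m) = -0.4375 (−); new bracket [-3.5, -3.25]
m = -3.375, f(m) = -0.1094 (−); new bracket [-3.5, -3.375]

-3.375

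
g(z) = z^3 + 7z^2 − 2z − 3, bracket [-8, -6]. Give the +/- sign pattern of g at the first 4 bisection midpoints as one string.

g(-7) = 11 > 0, so the root lies in [-8, -7]
g(-7.5) = -16.125 < 0, so the root lies in [-7.5, -7]
g(-7.25) = -1.640625 < 0, so the root lies in [-7.25, -7]
g(-7.125) = 4.9043 > 0, so the root lies in [-7.25, -7.125]

+--+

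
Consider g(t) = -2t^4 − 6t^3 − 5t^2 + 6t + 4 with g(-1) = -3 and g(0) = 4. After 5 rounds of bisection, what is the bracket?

[-0.5625, -0.53125]

m = -0.5, g(m) = 0.375 (+); new bracket [-1, -0.5]
m = -0.75, g(m) = -1.414062 (−); new bracket [-0.75, -0.5]
m = -0.625, g(m) = -0.543457 (−); new bracket [-0.625, -0.5]
m = -0.5625, g(m) = -0.0894 (−); new bracket [-0.5625, -0.5]
m = -0.53125, g(m) = 0.1417 (+); new bracket [-0.5625, -0.53125]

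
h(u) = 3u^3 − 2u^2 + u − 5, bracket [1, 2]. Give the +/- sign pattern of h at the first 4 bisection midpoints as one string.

+-+-

midpoint 1.5: h = 2.125 > 0 → [1, 1.5]
midpoint 1.25: h = -1.015625 < 0 → [1.25, 1.5]
midpoint 1.375: h = 0.392578 > 0 → [1.25, 1.375]
midpoint 1.3125: h = -0.3499 < 0 → [1.3125, 1.375]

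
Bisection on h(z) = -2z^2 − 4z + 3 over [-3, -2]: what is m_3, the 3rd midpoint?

-2.625

midpoint -2.5: h = 0.5 > 0 → [-3, -2.5]
midpoint -2.75: h = -1.125 < 0 → [-2.75, -2.5]
midpoint -2.625: h = -0.28125 < 0 → [-2.625, -2.5]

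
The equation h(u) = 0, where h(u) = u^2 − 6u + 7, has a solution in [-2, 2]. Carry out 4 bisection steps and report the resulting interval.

midpoint 0: h = 7 > 0 → [0, 2]
midpoint 1: h = 2 > 0 → [1, 2]
midpoint 1.5: h = 0.25 > 0 → [1.5, 2]
midpoint 1.75: h = -0.4375 < 0 → [1.5, 1.75]

[1.5, 1.75]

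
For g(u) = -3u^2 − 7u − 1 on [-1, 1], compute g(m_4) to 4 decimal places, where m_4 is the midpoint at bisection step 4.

g(0) = -1 < 0, so the root lies in [-1, 0]
g(-0.5) = 1.75 > 0, so the root lies in [-0.5, 0]
g(-0.25) = 0.5625 > 0, so the root lies in [-0.25, 0]
g(-0.125) = -0.1719 < 0, so the root lies in [-0.25, -0.125]

-0.1719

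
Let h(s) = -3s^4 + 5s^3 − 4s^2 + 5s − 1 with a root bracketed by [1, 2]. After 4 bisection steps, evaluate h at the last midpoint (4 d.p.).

-0.0359

h(1.5) = -0.8125 < 0, so the root lies in [1, 1.5]
h(1.25) = 1.441406 > 0, so the root lies in [1.25, 1.5]
h(1.375) = 0.587158 > 0, so the root lies in [1.375, 1.5]
h(1.4375) = -0.0359 < 0, so the root lies in [1.375, 1.4375]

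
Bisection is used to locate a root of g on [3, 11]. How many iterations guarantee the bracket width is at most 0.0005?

Width after n steps is 8/2^n. Need 2^n ≥ 8/0.0005 = 16000.
2^13 = 8192 < 16000 ≤ 2^14 = 16384, so n = 14.

14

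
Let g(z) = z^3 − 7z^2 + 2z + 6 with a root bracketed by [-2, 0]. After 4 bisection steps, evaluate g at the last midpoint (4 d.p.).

-1.7793

z = -1 gives g = -4, negative; keep [-1, 0]
z = -0.5 gives g = 3.125, positive; keep [-1, -0.5]
z = -0.75 gives g = 0.140625, positive; keep [-1, -0.75]
z = -0.875 gives g = -1.7793, negative; keep [-0.875, -0.75]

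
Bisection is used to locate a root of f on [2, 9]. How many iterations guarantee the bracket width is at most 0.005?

11

Width after n steps is 7/2^n. Need 2^n ≥ 7/0.005 = 1400.
2^10 = 1024 < 1400 ≤ 2^11 = 2048, so n = 11.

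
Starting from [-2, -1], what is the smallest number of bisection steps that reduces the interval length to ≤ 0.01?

7

Width after n steps is 1/2^n. Need 2^n ≥ 1/0.01 = 100.
2^6 = 64 < 100 ≤ 2^7 = 128, so n = 7.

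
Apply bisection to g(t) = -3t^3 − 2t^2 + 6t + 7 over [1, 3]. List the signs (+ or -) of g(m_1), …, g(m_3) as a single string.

-+-

midpoint 2: g = -13 < 0 → [1, 2]
midpoint 1.5: g = 1.375 > 0 → [1.5, 2]
midpoint 1.75: g = -4.703125 < 0 → [1.5, 1.75]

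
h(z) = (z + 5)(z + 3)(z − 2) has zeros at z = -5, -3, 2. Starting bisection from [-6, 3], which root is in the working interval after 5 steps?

2

z = -1.5 gives h = -18.375, negative; keep [-1.5, 3]
z = 0.75 gives h = -26.953125, negative; keep [0.75, 3]
z = 1.875 gives h = -4.189453, negative; keep [1.875, 3]
z = 2.4375 gives h = 17.6931, positive; keep [1.875, 2.4375]
z = 2.15625 gives h = 5.7655, positive; keep [1.875, 2.15625]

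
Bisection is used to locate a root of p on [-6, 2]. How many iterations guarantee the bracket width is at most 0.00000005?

28

Width after n steps is 8/2^n. Need 2^n ≥ 8/0.00000005 = 160000000.
2^27 = 134217728 < 160000000 ≤ 2^28 = 268435456, so n = 28.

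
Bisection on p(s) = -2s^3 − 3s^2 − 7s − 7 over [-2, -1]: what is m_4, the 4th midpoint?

midpoint -1.5: p = 3.5 > 0 → [-1.5, -1]
midpoint -1.25: p = 0.96875 > 0 → [-1.25, -1]
midpoint -1.125: p = -0.074219 < 0 → [-1.25, -1.125]
midpoint -1.1875: p = 0.4312 > 0 → [-1.1875, -1.125]

-1.1875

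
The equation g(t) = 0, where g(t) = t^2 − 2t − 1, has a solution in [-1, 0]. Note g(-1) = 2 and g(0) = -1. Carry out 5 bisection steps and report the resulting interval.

[-0.4375, -0.40625]

t = -0.5 gives g = 0.25, positive; keep [-0.5, 0]
t = -0.25 gives g = -0.4375, negative; keep [-0.5, -0.25]
t = -0.375 gives g = -0.109375, negative; keep [-0.5, -0.375]
t = -0.4375 gives g = 0.0664, positive; keep [-0.4375, -0.375]
t = -0.40625 gives g = -0.0225, negative; keep [-0.4375, -0.40625]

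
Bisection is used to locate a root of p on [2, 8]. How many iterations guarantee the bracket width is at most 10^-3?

Width after n steps is 6/2^n. Need 2^n ≥ 6/10^-3 = 6000.
2^12 = 4096 < 6000 ≤ 2^13 = 8192, so n = 13.

13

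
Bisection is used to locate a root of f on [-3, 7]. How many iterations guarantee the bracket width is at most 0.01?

Width after n steps is 10/2^n. Need 2^n ≥ 10/0.01 = 1000.
2^9 = 512 < 1000 ≤ 2^10 = 1024, so n = 10.

10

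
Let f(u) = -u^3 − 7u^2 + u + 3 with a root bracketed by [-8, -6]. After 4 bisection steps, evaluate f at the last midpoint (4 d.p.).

f(-7) = -4 < 0, so the root lies in [-8, -7]
f(-7.5) = 23.625 > 0, so the root lies in [-7.5, -7]
f(-7.25) = 8.890625 > 0, so the root lies in [-7.25, -7]
f(-7.125) = 2.2207 > 0, so the root lies in [-7.125, -7]

2.2207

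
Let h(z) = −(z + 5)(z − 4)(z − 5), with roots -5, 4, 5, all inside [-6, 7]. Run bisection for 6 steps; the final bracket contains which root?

m = 0.5, h(m) = -86.625 (−); new bracket [-6, 0.5]
m = -2.75, h(m) = -117.703125 (−); new bracket [-6, -2.75]
m = -4.375, h(m) = -49.072266 (−); new bracket [-6, -4.375]
m = -5.1875, h(m) = 17.5496 (+); new bracket [-5.1875, -4.375]
m = -4.78125, h(m) = -18.7888 (−); new bracket [-5.1875, -4.78125]
m = -4.984375, h(m) = -1.4016 (−); new bracket [-5.1875, -4.984375]

-5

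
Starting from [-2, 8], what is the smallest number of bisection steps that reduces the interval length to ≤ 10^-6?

Width after n steps is 10/2^n. Need 2^n ≥ 10/10^-6 = 10000000.
2^23 = 8388608 < 10000000 ≤ 2^24 = 16777216, so n = 24.

24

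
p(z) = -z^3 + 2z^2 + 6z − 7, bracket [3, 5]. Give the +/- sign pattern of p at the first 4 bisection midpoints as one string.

---+

m = 4, p(m) = -15 (−); new bracket [3, 4]
m = 3.5, p(m) = -4.375 (−); new bracket [3, 3.5]
m = 3.25, p(m) = -0.703125 (−); new bracket [3, 3.25]
m = 3.125, p(m) = 0.7637 (+); new bracket [3.125, 3.25]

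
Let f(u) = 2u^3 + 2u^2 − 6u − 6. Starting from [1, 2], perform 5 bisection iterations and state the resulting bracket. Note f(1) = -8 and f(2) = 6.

f(1.5) = -3.75 < 0, so the root lies in [1.5, 2]
f(1.75) = 0.34375 > 0, so the root lies in [1.5, 1.75]
f(1.625) = -1.886719 < 0, so the root lies in [1.625, 1.75]
f(1.6875) = -0.8188 < 0, so the root lies in [1.6875, 1.75]
f(1.71875) = -0.2496 < 0, so the root lies in [1.71875, 1.75]

[1.71875, 1.75]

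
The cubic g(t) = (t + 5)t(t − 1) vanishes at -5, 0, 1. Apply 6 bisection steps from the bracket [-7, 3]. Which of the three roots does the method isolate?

-5

t = -2 gives g = 18, positive; keep [-7, -2]
t = -4.5 gives g = 12.375, positive; keep [-7, -4.5]
t = -5.75 gives g = -29.109375, negative; keep [-5.75, -4.5]
t = -5.125 gives g = -3.9238, negative; keep [-5.125, -4.5]
t = -4.8125 gives g = 5.2449, positive; keep [-5.125, -4.8125]
t = -4.96875 gives g = 0.9268, positive; keep [-5.125, -4.96875]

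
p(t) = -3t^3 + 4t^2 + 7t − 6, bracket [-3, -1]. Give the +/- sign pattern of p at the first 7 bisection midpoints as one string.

++--+++

t = -2 gives p = 20, positive; keep [-2, -1]
t = -1.5 gives p = 2.625, positive; keep [-1.5, -1]
t = -1.25 gives p = -2.640625, negative; keep [-1.5, -1.25]
t = -1.375 gives p = -0.2637, negative; keep [-1.5, -1.375]
t = -1.4375 gives p = 1.1145, positive; keep [-1.4375, -1.375]
t = -1.40625 gives p = 0.4091, positive; keep [-1.40625, -1.375]
t = -1.390625 gives p = 0.0687, positive; keep [-1.390625, -1.375]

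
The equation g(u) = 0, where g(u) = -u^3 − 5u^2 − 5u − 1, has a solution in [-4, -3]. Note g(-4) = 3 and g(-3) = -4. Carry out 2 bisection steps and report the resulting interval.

m = -3.5, g(m) = -1.875 (−); new bracket [-4, -3.5]
m = -3.75, g(m) = 0.171875 (+); new bracket [-3.75, -3.5]

[-3.75, -3.5]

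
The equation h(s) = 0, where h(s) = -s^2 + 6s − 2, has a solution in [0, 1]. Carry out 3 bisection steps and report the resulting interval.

m = 0.5, h(m) = 0.75 (+); new bracket [0, 0.5]
m = 0.25, h(m) = -0.5625 (−); new bracket [0.25, 0.5]
m = 0.375, h(m) = 0.109375 (+); new bracket [0.25, 0.375]

[0.25, 0.375]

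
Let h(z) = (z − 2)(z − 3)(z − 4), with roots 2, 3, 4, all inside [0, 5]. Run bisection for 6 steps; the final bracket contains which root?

2

midpoint 2.5: h = 0.375 > 0 → [0, 2.5]
midpoint 1.25: h = -3.609375 < 0 → [1.25, 2.5]
midpoint 1.875: h = -0.298828 < 0 → [1.875, 2.5]
midpoint 2.1875: h = 0.2761 > 0 → [1.875, 2.1875]
midpoint 2.03125: h = 0.0596 > 0 → [1.875, 2.03125]
midpoint 1.953125: h = -0.1004 < 0 → [1.953125, 2.03125]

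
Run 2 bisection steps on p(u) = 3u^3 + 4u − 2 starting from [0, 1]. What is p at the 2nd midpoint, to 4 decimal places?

-0.9531

p(0.5) = 0.375 > 0, so the root lies in [0, 0.5]
p(0.25) = -0.953125 < 0, so the root lies in [0.25, 0.5]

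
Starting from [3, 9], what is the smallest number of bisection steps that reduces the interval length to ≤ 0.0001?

16

Width after n steps is 6/2^n. Need 2^n ≥ 6/0.0001 = 60000.
2^15 = 32768 < 60000 ≤ 2^16 = 65536, so n = 16.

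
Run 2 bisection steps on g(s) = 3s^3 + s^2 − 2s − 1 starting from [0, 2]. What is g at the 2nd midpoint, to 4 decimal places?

-1.3750

g(1) = 1 > 0, so the root lies in [0, 1]
g(0.5) = -1.375 < 0, so the root lies in [0.5, 1]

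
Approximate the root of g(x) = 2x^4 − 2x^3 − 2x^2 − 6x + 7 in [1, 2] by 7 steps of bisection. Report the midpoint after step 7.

1.8671875

m = 1.5, g(m) = -3.125 (−); new bracket [1.5, 2]
m = 1.75, g(m) = -1.585938 (−); new bracket [1.75, 2]
m = 1.875, g(m) = 0.254395 (+); new bracket [1.75, 1.875]
m = 1.8125, g(m) = -0.7695 (−); new bracket [1.8125, 1.875]
m = 1.84375, g(m) = -0.2846 (−); new bracket [1.84375, 1.875]
m = 1.859375, g(m) = -0.022 (−); new bracket [1.859375, 1.875]
m = 1.8671875, g(m) = 0.1144 (+); new bracket [1.859375, 1.8671875]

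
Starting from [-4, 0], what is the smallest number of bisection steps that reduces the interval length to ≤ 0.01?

9

Width after n steps is 4/2^n. Need 2^n ≥ 4/0.01 = 400.
2^8 = 256 < 400 ≤ 2^9 = 512, so n = 9.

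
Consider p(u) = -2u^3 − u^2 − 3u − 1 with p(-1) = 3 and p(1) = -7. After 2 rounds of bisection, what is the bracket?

[-0.5, 0]

midpoint 0: p = -1 < 0 → [-1, 0]
midpoint -0.5: p = 0.5 > 0 → [-0.5, 0]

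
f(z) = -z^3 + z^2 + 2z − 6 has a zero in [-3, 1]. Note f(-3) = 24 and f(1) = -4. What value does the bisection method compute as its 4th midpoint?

-1.75

z = -1 gives f = -6, negative; keep [-3, -1]
z = -2 gives f = 2, positive; keep [-2, -1]
z = -1.5 gives f = -3.375, negative; keep [-2, -1.5]
z = -1.75 gives f = -1.0781, negative; keep [-2, -1.75]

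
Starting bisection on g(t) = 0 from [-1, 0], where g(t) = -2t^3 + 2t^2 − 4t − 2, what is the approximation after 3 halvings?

t = -0.5 gives g = 0.75, positive; keep [-0.5, 0]
t = -0.25 gives g = -0.84375, negative; keep [-0.5, -0.25]
t = -0.375 gives g = -0.113281, negative; keep [-0.5, -0.375]

-0.375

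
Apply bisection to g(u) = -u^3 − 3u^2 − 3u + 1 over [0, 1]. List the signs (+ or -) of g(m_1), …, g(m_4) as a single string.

u = 0.5 gives g = -1.375, negative; keep [0, 0.5]
u = 0.25 gives g = 0.046875, positive; keep [0.25, 0.5]
u = 0.375 gives g = -0.599609, negative; keep [0.25, 0.375]
u = 0.3125 gives g = -0.261, negative; keep [0.25, 0.3125]

-+--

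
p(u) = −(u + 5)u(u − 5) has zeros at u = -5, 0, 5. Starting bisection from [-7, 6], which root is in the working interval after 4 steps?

-5

m = -0.5, p(m) = -12.375 (−); new bracket [-7, -0.5]
m = -3.75, p(m) = -41.015625 (−); new bracket [-7, -3.75]
m = -5.375, p(m) = 20.912109 (+); new bracket [-5.375, -3.75]
m = -4.5625, p(m) = -19.0876 (−); new bracket [-5.375, -4.5625]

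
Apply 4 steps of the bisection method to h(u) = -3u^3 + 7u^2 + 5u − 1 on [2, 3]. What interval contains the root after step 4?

m = 2.5, h(m) = 8.375 (+); new bracket [2.5, 3]
m = 2.75, h(m) = 3.296875 (+); new bracket [2.75, 3]
m = 2.875, h(m) = -0.056641 (−); new bracket [2.75, 2.875]
m = 2.8125, h(m) = 1.6917 (+); new bracket [2.8125, 2.875]

[2.8125, 2.875]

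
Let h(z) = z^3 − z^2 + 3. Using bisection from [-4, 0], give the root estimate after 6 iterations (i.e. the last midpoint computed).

-1.1875

m = -2, h(m) = -9 (−); new bracket [-2, 0]
m = -1, h(m) = 1 (+); new bracket [-2, -1]
m = -1.5, h(m) = -2.625 (−); new bracket [-1.5, -1]
m = -1.25, h(m) = -0.5156 (−); new bracket [-1.25, -1]
m = -1.125, h(m) = 0.3105 (+); new bracket [-1.25, -1.125]
m = -1.1875, h(m) = -0.0847 (−); new bracket [-1.1875, -1.125]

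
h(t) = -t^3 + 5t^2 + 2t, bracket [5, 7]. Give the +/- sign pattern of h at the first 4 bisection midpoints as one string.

--+-

t = 6 gives h = -24, negative; keep [5, 6]
t = 5.5 gives h = -4.125, negative; keep [5, 5.5]
t = 5.25 gives h = 3.609375, positive; keep [5.25, 5.5]
t = 5.375 gives h = -0.084, negative; keep [5.25, 5.375]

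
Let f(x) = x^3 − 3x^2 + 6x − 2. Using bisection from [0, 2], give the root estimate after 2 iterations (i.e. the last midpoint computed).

x = 1 gives f = 2, positive; keep [0, 1]
x = 0.5 gives f = 0.375, positive; keep [0, 0.5]

0.5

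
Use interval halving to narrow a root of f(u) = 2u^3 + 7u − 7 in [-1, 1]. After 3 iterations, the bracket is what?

[0.75, 1]

midpoint 0: f = -7 < 0 → [0, 1]
midpoint 0.5: f = -3.25 < 0 → [0.5, 1]
midpoint 0.75: f = -0.90625 < 0 → [0.75, 1]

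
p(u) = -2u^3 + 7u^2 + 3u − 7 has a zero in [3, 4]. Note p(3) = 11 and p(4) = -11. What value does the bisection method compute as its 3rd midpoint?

m = 3.5, p(m) = 3.5 (+); new bracket [3.5, 4]
m = 3.75, p(m) = -2.78125 (−); new bracket [3.5, 3.75]
m = 3.625, p(m) = 0.589844 (+); new bracket [3.625, 3.75]

3.625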